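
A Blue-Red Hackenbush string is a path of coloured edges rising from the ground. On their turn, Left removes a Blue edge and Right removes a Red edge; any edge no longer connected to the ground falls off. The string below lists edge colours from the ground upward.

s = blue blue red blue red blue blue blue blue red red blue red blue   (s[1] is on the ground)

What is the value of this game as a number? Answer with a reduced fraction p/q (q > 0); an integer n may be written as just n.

7115/4096

1 of 14 · b · max L 0 · min R +∞ ⇒ 1
2 of 14 · bb · max L 1 · min R +∞ ⇒ 2
3 of 14 · bbr · max L 1 · min R 2 ⇒ 3/2
4 of 14 · bbrb · max L 3/2 · min R 2 ⇒ 7/4
5 of 14 · bbrbr · max L 3/2 · min R 7/4 ⇒ 13/8
6 of 14 · bbrbrb · max L 13/8 · min R 7/4 ⇒ 27/16
7 of 14 · bbrbrbb · max L 27/16 · min R 7/4 ⇒ 55/32
8 of 14 · bbrbrbbb · max L 55/32 · min R 7/4 ⇒ 111/64
9 of 14 · bbrbrbbbb · max L 111/64 · min R 7/4 ⇒ 223/128
10 of 14 · bbrbrbbbbr · max L 111/64 · min R 223/128 ⇒ 445/256
11 of 14 · bbrbrbbbbrr · max L 111/64 · min R 445/256 ⇒ 889/512
12 of 14 · bbrbrbbbbrrb · max L 889/512 · min R 445/256 ⇒ 1779/1024
13 of 14 · bbrbrbbbbrrbr · max L 889/512 · min R 1779/1024 ⇒ 3557/2048
14 of 14 · bbrbrbbbbrrbrb · max L 3557/2048 · min R 1779/1024 ⇒ 7115/4096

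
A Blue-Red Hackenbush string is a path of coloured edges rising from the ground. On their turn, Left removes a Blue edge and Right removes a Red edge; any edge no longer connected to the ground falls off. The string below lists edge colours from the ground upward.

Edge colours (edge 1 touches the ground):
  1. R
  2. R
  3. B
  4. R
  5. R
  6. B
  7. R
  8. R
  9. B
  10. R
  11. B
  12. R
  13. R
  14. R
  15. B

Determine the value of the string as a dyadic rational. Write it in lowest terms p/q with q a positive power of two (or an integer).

-15197/8192

value_1 [R]  L=[none]  R=[0]  -> -1
value_2 [RR]  L=[none]  R=[-1, 0]  -> -2
value_3 [RRB]  L=[-2]  R=[-1, 0]  -> -3/2
value_4 [RRBR]  L=[-2]  R=[-3/2, -1, 0]  -> -7/4
value_5 [RRBRR]  L=[-2]  R=[-7/4, -3/2, -1, 0]  -> -15/8
value_6 [RRBRRB]  L=[-2, -15/8]  R=[-7/4, -3/2, -1, 0]  -> -29/16
value_7 [RRBRRBR]  L=[-2, -15/8]  R=[-29/16, -7/4, -3/2, -1, 0]  -> -59/32
value_8 [RRBRRBRR]  L=[-2, -15/8]  R=[-59/32, -29/16, -7/4, -3/2, -1, 0]  -> -119/64
value_9 [RRBRRBRRB]  L=[-2, -15/8, -119/64]  R=[-59/32, -29/16, -7/4, -3/2, -1, 0]  -> -237/128
value_10 [RRBRRBRRBR]  L=[-2, -15/8, -119/64]  R=[-237/128, -59/32, -29/16, -7/4, -3/2, -1, 0]  -> -475/256
value_11 [RRBRRBRRBRB]  L=[-2, -15/8, -119/64, -475/256]  R=[-237/128, -59/32, -29/16, -7/4, -3/2, -1, 0]  -> -949/512
value_12 [RRBRRBRRBRBR]  L=[-2, -15/8, -119/64, -475/256]  R=[-949/512, -237/128, -59/32, -29/16, -7/4, -3/2, -1, 0]  -> -1899/1024
value_13 [RRBRRBRRBRBRR]  L=[-2, -15/8, -119/64, -475/256]  R=[-1899/1024, -949/512, -237/128, -59/32, -29/16, -7/4, -3/2, -1, 0]  -> -3799/2048
value_14 [RRBRRBRRBRBRRR]  L=[-2, -15/8, -119/64, -475/256]  R=[-3799/2048, -1899/1024, -949/512, -237/128, -59/32, -29/16, -7/4, -3/2, -1, 0]  -> -7599/4096
value_15 [RRBRRBRRBRBRRRB]  L=[-2, -15/8, -119/64, -475/256, -7599/4096]  R=[-3799/2048, -1899/1024, -949/512, -237/128, -59/32, -29/16, -7/4, -3/2, -1, 0]  -> -15197/8192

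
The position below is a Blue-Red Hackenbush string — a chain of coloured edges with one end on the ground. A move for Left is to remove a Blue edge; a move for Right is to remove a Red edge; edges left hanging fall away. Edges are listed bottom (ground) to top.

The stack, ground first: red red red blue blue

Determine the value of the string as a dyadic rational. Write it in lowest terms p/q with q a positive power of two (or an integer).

-9/4

Build g(s[:k]) for k = 1..5, string s = red red red blue blue.
1 of 5 · r · max L −∞ · min R 0 ⇒ -1
2 of 5 · rr · max L −∞ · min R -1 ⇒ -2
3 of 5 · rrr · max L −∞ · min R -2 ⇒ -3
4 of 5 · rrrb · max L -3 · min R -2 ⇒ -5/2
5 of 5 · rrrbb · max L -5/2 · min R -2 ⇒ -9/4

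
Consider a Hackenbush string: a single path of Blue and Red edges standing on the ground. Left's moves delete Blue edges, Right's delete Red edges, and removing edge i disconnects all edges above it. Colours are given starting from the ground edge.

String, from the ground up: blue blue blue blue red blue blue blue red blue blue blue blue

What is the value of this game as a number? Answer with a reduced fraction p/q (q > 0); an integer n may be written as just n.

Recurse on prefixes of the 13-edge string blue blue blue blue red blue blue blue red blue blue blue blue:
v(b) = { 0 |  } ⇒ 1
v(bb) = { 0, 1 |  } ⇒ 2
v(bbb) = { 0, 1, 2 |  } ⇒ 3
v(bbbb) = { 0, 1, 2, 3 |  } ⇒ 4
v(bbbbr) = { 0, 1, 2, 3 | 4 } ⇒ 7/2
v(bbbbrb) = { 0, 1, 2, 3, 7/2 | 4 } ⇒ 15/4
v(bbbbrbb) = { 0, 1, 2, 3, 7/2, 15/4 | 4 } ⇒ 31/8
v(bbbbrbbb) = { 0, 1, 2, 3, 7/2, 15/4, 31/8 | 4 } ⇒ 63/16
v(bbbbrbbbr) = { 0, 1, 2, 3, 7/2, 15/4, 31/8 | 63/16, 4 } ⇒ 125/32
v(bbbbrbbbrb) = { 0, 1, 2, 3, 7/2, 15/4, 31/8, 125/32 | 63/16, 4 } ⇒ 251/64
v(bbbbrbbbrbb) = { 0, 1, 2, 3, 7/2, 15/4, 31/8, 125/32, 251/64 | 63/16, 4 } ⇒ 503/128
v(bbbbrbbbrbbb) = { 0, 1, 2, 3, 7/2, 15/4, 31/8, 125/32, 251/64, 503/128 | 63/16, 4 } ⇒ 1007/256
v(bbbbrbbbrbbbb) = { 0, 1, 2, 3, 7/2, 15/4, 31/8, 125/32, 251/64, 503/128, 1007/256 | 63/16, 4 } ⇒ 2015/512

2015/512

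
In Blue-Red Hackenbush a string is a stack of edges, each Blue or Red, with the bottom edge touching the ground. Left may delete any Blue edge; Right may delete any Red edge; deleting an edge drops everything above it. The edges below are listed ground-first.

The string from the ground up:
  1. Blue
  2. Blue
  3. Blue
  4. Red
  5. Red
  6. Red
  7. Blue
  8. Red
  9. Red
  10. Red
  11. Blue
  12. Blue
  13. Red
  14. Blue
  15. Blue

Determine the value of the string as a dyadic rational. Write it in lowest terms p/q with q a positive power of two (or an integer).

8759/4096

step 1: add Blue to get B; options L={ 0 } R={ · } ⇒ 1
step 2: add Blue to get BB; options L={ 0, 1 } R={ · } ⇒ 2
step 3: add Blue to get BBB; options L={ 0, 1, 2 } R={ · } ⇒ 3
step 4: add Red to get BBBR; options L={ 0, 1, 2 } R={ 3 } ⇒ 5/2
step 5: add Red to get BBBRR; options L={ 0, 1, 2 } R={ 5/2, 3 } ⇒ 9/4
step 6: add Red to get BBBRRR; options L={ 0, 1, 2 } R={ 9/4, 5/2, 3 } ⇒ 17/8
step 7: add Blue to get BBBRRRB; options L={ 0, 1, 2, 17/8 } R={ 9/4, 5/2, 3 } ⇒ 35/16
step 8: add Red to get BBBRRRBR; options L={ 0, 1, 2, 17/8 } R={ 35/16, 9/4, 5/2, 3 } ⇒ 69/32
step 9: add Red to get BBBRRRBRR; options L={ 0, 1, 2, 17/8 } R={ 69/32, 35/16, 9/4, 5/2, 3 } ⇒ 137/64
step 10: add Red to get BBBRRRBRRR; options L={ 0, 1, 2, 17/8 } R={ 137/64, 69/32, 35/16, 9/4, 5/2, 3 } ⇒ 273/128
step 11: add Blue to get BBBRRRBRRRB; options L={ 0, 1, 2, 17/8, 273/128 } R={ 137/64, 69/32, 35/16, 9/4, 5/2, 3 } ⇒ 547/256
step 12: add Blue to get BBBRRRBRRRBB; options L={ 0, 1, 2, 17/8, 273/128, 547/256 } R={ 137/64, 69/32, 35/16, 9/4, 5/2, 3 } ⇒ 1095/512
step 13: add Red to get BBBRRRBRRRBBR; options L={ 0, 1, 2, 17/8, 273/128, 547/256 } R={ 1095/512, 137/64, 69/32, 35/16, 9/4, 5/2, 3 } ⇒ 2189/1024
step 14: add Blue to get BBBRRRBRRRBBRB; options L={ 0, 1, 2, 17/8, 273/128, 547/256, 2189/1024 } R={ 1095/512, 137/64, 69/32, 35/16, 9/4, 5/2, 3 } ⇒ 4379/2048
step 15: add Blue to get BBBRRRBRRRBBRBB; options L={ 0, 1, 2, 17/8, 273/128, 547/256, 2189/1024, 4379/2048 } R={ 1095/512, 137/64, 69/32, 35/16, 9/4, 5/2, 3 } ⇒ 8759/4096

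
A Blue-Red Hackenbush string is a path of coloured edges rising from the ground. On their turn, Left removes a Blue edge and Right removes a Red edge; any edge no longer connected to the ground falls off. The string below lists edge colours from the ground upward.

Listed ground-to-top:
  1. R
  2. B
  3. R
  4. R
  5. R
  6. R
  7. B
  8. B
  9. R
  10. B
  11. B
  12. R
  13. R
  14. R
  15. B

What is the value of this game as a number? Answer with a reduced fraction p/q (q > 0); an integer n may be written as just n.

edge 1 of 15 (R): {  | 0 } -> -1
edge 2 of 15 (B): { -1 | 0 } -> -1/2
edge 3 of 15 (R): { -1 | -1/2, 0 } -> -3/4
edge 4 of 15 (R): { -1 | -3/4, -1/2, 0 } -> -7/8
edge 5 of 15 (R): { -1 | -7/8, -3/4, -1/2, 0 } -> -15/16
edge 6 of 15 (R): { -1 | -15/16, -7/8, -3/4, -1/2, 0 } -> -31/32
edge 7 of 15 (B): { -1, -31/32 | -15/16, -7/8, -3/4, -1/2, 0 } -> -61/64
edge 8 of 15 (B): { -1, -31/32, -61/64 | -15/16, -7/8, -3/4, -1/2, 0 } -> -121/128
edge 9 of 15 (R): { -1, -31/32, -61/64 | -121/128, -15/16, -7/8, -3/4, -1/2, 0 } -> -243/256
edge 10 of 15 (B): { -1, -31/32, -61/64, -243/256 | -121/128, -15/16, -7/8, -3/4, -1/2, 0 } -> -485/512
edge 11 of 15 (B): { -1, -31/32, -61/64, -243/256, -485/512 | -121/128, -15/16, -7/8, -3/4, -1/2, 0 } -> -969/1024
edge 12 of 15 (R): { -1, -31/32, -61/64, -243/256, -485/512 | -969/1024, -121/128, -15/16, -7/8, -3/4, -1/2, 0 } -> -1939/2048
edge 13 of 15 (R): { -1, -31/32, -61/64, -243/256, -485/512 | -1939/2048, -969/1024, -121/128, -15/16, -7/8, -3/4, -1/2, 0 } -> -3879/4096
edge 14 of 15 (R): { -1, -31/32, -61/64, -243/256, -485/512 | -3879/4096, -1939/2048, -969/1024, -121/128, -15/16, -7/8, -3/4, -1/2, 0 } -> -7759/8192
edge 15 of 15 (B): { -1, -31/32, -61/64, -243/256, -485/512, -7759/8192 | -3879/4096, -1939/2048, -969/1024, -121/128, -15/16, -7/8, -3/4, -1/2, 0 } -> -15517/16384

-15517/16384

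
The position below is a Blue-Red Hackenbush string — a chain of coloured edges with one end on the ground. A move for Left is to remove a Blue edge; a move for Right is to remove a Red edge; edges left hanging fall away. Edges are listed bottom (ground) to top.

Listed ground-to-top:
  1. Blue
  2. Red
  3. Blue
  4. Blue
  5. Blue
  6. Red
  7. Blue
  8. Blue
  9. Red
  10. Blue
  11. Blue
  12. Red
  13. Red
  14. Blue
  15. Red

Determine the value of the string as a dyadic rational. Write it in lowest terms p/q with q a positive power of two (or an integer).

Prefix values for Blue Red Blue Blue Blue Red Blue Blue Red Blue Blue Red Red Blue Red via {L|R} + simplicity:
edge 1 of 15 (Blue): { 0 | (no moves) } ⇒ 1
edge 2 of 15 (Red): { 0 | 1 } ⇒ 1/2
edge 3 of 15 (Blue): { 0; 1/2 | 1 } ⇒ 3/4
edge 4 of 15 (Blue): { 0; 1/2; 3/4 | 1 } ⇒ 7/8
edge 5 of 15 (Blue): { 0; 1/2; 3/4; 7/8 | 1 } ⇒ 15/16
edge 6 of 15 (Red): { 0; 1/2; 3/4; 7/8 | 15/16; 1 } ⇒ 29/32
edge 7 of 15 (Blue): { 0; 1/2; 3/4; 7/8; 29/32 | 15/16; 1 } ⇒ 59/64
edge 8 of 15 (Blue): { 0; 1/2; 3/4; 7/8; 29/32; 59/64 | 15/16; 1 } ⇒ 119/128
edge 9 of 15 (Red): { 0; 1/2; 3/4; 7/8; 29/32; 59/64 | 119/128; 15/16; 1 } ⇒ 237/256
edge 10 of 15 (Blue): { 0; 1/2; 3/4; 7/8; 29/32; 59/64; 237/256 | 119/128; 15/16; 1 } ⇒ 475/512
edge 11 of 15 (Blue): { 0; 1/2; 3/4; 7/8; 29/32; 59/64; 237/256; 475/512 | 119/128; 15/16; 1 } ⇒ 951/1024
edge 12 of 15 (Red): { 0; 1/2; 3/4; 7/8; 29/32; 59/64; 237/256; 475/512 | 951/1024; 119/128; 15/16; 1 } ⇒ 1901/2048
edge 13 of 15 (Red): { 0; 1/2; 3/4; 7/8; 29/32; 59/64; 237/256; 475/512 | 1901/2048; 951/1024; 119/128; 15/16; 1 } ⇒ 3801/4096
edge 14 of 15 (Blue): { 0; 1/2; 3/4; 7/8; 29/32; 59/64; 237/256; 475/512; 3801/4096 | 1901/2048; 951/1024; 119/128; 15/16; 1 } ⇒ 7603/8192
edge 15 of 15 (Red): { 0; 1/2; 3/4; 7/8; 29/32; 59/64; 237/256; 475/512; 3801/4096 | 7603/8192; 1901/2048; 951/1024; 119/128; 15/16; 1 } ⇒ 15205/16384

15205/16384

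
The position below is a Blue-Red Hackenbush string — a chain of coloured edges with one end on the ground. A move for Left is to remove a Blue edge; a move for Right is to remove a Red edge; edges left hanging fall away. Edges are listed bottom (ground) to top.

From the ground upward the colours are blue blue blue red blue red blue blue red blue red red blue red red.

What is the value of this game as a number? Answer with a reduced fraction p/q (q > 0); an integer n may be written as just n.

Prefix values for blue blue blue red blue red blue blue red blue red red blue red red via {L|R} + simplicity:
g(b) = { 0 | (no moves) } = 1
g(bb) = { 0 1 | (no moves) } = 2
g(bbb) = { 0 1 2 | (no moves) } = 3
g(bbbr) = { 0 1 2 | 3 } = 5/2
g(bbbrb) = { 0 1 2 5/2 | 3 } = 11/4
g(bbbrbr) = { 0 1 2 5/2 | 11/4 3 } = 21/8
g(bbbrbrb) = { 0 1 2 5/2 21/8 | 11/4 3 } = 43/16
g(bbbrbrbb) = { 0 1 2 5/2 21/8 43/16 | 11/4 3 } = 87/32
g(bbbrbrbbr) = { 0 1 2 5/2 21/8 43/16 | 87/32 11/4 3 } = 173/64
g(bbbrbrbbrb) = { 0 1 2 5/2 21/8 43/16 173/64 | 87/32 11/4 3 } = 347/128
g(bbbrbrbbrbr) = { 0 1 2 5/2 21/8 43/16 173/64 | 347/128 87/32 11/4 3 } = 693/256
g(bbbrbrbbrbrr) = { 0 1 2 5/2 21/8 43/16 173/64 | 693/256 347/128 87/32 11/4 3 } = 1385/512
g(bbbrbrbbrbrrb) = { 0 1 2 5/2 21/8 43/16 173/64 1385/512 | 693/256 347/128 87/32 11/4 3 } = 2771/1024
g(bbbrbrbbrbrrbr) = { 0 1 2 5/2 21/8 43/16 173/64 1385/512 | 2771/1024 693/256 347/128 87/32 11/4 3 } = 5541/2048
g(bbbrbrbbrbrrbrr) = { 0 1 2 5/2 21/8 43/16 173/64 1385/512 | 5541/2048 2771/1024 693/256 347/128 87/32 11/4 3 } = 11081/4096

11081/4096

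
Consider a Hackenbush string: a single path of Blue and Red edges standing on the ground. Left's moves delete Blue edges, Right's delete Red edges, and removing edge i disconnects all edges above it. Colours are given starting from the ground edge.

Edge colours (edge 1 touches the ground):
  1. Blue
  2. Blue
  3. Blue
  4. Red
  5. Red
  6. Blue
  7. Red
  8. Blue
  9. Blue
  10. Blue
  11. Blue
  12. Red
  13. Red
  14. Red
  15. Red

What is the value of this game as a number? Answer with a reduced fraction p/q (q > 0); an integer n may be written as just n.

Build g(s[:k]) for k = 1..15, string s = Blue Blue Blue Red Red Blue Red Blue Blue Blue Blue Red Red Red Red.
g(B) = { 0 | · } = 1
g(BB) = { 0,1 | · } = 2
g(BBB) = { 0,1,2 | · } = 3
g(BBBR) = { 0,1,2 | 3 } = 5/2
g(BBBRR) = { 0,1,2 | 5/2,3 } = 9/4
g(BBBRRB) = { 0,1,2,9/4 | 5/2,3 } = 19/8
g(BBBRRBR) = { 0,1,2,9/4 | 19/8,5/2,3 } = 37/16
g(BBBRRBRB) = { 0,1,2,9/4,37/16 | 19/8,5/2,3 } = 75/32
g(BBBRRBRBB) = { 0,1,2,9/4,37/16,75/32 | 19/8,5/2,3 } = 151/64
g(BBBRRBRBBB) = { 0,1,2,9/4,37/16,75/32,151/64 | 19/8,5/2,3 } = 303/128
g(BBBRRBRBBBB) = { 0,1,2,9/4,37/16,75/32,151/64,303/128 | 19/8,5/2,3 } = 607/256
g(BBBRRBRBBBBR) = { 0,1,2,9/4,37/16,75/32,151/64,303/128 | 607/256,19/8,5/2,3 } = 1213/512
g(BBBRRBRBBBBRR) = { 0,1,2,9/4,37/16,75/32,151/64,303/128 | 1213/512,607/256,19/8,5/2,3 } = 2425/1024
g(BBBRRBRBBBBRRR) = { 0,1,2,9/4,37/16,75/32,151/64,303/128 | 2425/1024,1213/512,607/256,19/8,5/2,3 } = 4849/2048
g(BBBRRBRBBBBRRRR) = { 0,1,2,9/4,37/16,75/32,151/64,303/128 | 4849/2048,2425/1024,1213/512,607/256,19/8,5/2,3 } = 9697/4096

9697/4096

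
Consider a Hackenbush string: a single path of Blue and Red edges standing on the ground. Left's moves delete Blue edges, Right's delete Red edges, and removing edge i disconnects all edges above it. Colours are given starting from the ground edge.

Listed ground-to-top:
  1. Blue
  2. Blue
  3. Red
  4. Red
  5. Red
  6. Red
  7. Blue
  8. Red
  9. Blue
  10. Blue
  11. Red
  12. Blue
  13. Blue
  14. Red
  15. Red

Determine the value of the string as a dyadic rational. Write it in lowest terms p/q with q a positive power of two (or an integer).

8921/8192

Recurse on prefixes of the 15-edge string Blue Blue Red Red Red Red Blue Red Blue Blue Red Blue Blue Red Red:
v(B) = { 0 | — } -> 1
v(BB) = { 0 1 | — } -> 2
v(BBR) = { 0 1 | 2 } -> 3/2
v(BBRR) = { 0 1 | 3/2 2 } -> 5/4
v(BBRRR) = { 0 1 | 5/4 3/2 2 } -> 9/8
v(BBRRRR) = { 0 1 | 9/8 5/4 3/2 2 } -> 17/16
v(BBRRRRB) = { 0 1 17/16 | 9/8 5/4 3/2 2 } -> 35/32
v(BBRRRRBR) = { 0 1 17/16 | 35/32 9/8 5/4 3/2 2 } -> 69/64
v(BBRRRRBRB) = { 0 1 17/16 69/64 | 35/32 9/8 5/4 3/2 2 } -> 139/128
v(BBRRRRBRBB) = { 0 1 17/16 69/64 139/128 | 35/32 9/8 5/4 3/2 2 } -> 279/256
v(BBRRRRBRBBR) = { 0 1 17/16 69/64 139/128 | 279/256 35/32 9/8 5/4 3/2 2 } -> 557/512
v(BBRRRRBRBBRB) = { 0 1 17/16 69/64 139/128 557/512 | 279/256 35/32 9/8 5/4 3/2 2 } -> 1115/1024
v(BBRRRRBRBBRBB) = { 0 1 17/16 69/64 139/128 557/512 1115/1024 | 279/256 35/32 9/8 5/4 3/2 2 } -> 2231/2048
v(BBRRRRBRBBRBBR) = { 0 1 17/16 69/64 139/128 557/512 1115/1024 | 2231/2048 279/256 35/32 9/8 5/4 3/2 2 } -> 4461/4096
v(BBRRRRBRBBRBBRR) = { 0 1 17/16 69/64 139/128 557/512 1115/1024 | 4461/4096 2231/2048 279/256 35/32 9/8 5/4 3/2 2 } -> 8921/8192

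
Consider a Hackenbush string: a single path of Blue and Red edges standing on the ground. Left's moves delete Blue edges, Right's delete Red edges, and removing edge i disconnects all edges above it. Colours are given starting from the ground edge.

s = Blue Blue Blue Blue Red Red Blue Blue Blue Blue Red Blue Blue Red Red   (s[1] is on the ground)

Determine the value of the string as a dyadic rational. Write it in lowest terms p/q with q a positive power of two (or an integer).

Prefix values for Blue Blue Blue Blue Red Red Blue Blue Blue Blue Red Blue Blue Red Red via {L|R} + simplicity:
v(B) = { 0 | (no moves) } ⇒ 1
v(BB) = { 0 1 | (no moves) } ⇒ 2
v(BBB) = { 0 1 2 | (no moves) } ⇒ 3
v(BBBB) = { 0 1 2 3 | (no moves) } ⇒ 4
v(BBBBR) = { 0 1 2 3 | 4 } ⇒ 7/2
v(BBBBRR) = { 0 1 2 3 | 7/2 4 } ⇒ 13/4
v(BBBBRRB) = { 0 1 2 3 13/4 | 7/2 4 } ⇒ 27/8
v(BBBBRRBB) = { 0 1 2 3 13/4 27/8 | 7/2 4 } ⇒ 55/16
v(BBBBRRBBB) = { 0 1 2 3 13/4 27/8 55/16 | 7/2 4 } ⇒ 111/32
v(BBBBRRBBBB) = { 0 1 2 3 13/4 27/8 55/16 111/32 | 7/2 4 } ⇒ 223/64
v(BBBBRRBBBBR) = { 0 1 2 3 13/4 27/8 55/16 111/32 | 223/64 7/2 4 } ⇒ 445/128
v(BBBBRRBBBBRB) = { 0 1 2 3 13/4 27/8 55/16 111/32 445/128 | 223/64 7/2 4 } ⇒ 891/256
v(BBBBRRBBBBRBB) = { 0 1 2 3 13/4 27/8 55/16 111/32 445/128 891/256 | 223/64 7/2 4 } ⇒ 1783/512
v(BBBBRRBBBBRBBR) = { 0 1 2 3 13/4 27/8 55/16 111/32 445/128 891/256 | 1783/512 223/64 7/2 4 } ⇒ 3565/1024
v(BBBBRRBBBBRBBRR) = { 0 1 2 3 13/4 27/8 55/16 111/32 445/128 891/256 | 3565/1024 1783/512 223/64 7/2 4 } ⇒ 7129/2048

7129/2048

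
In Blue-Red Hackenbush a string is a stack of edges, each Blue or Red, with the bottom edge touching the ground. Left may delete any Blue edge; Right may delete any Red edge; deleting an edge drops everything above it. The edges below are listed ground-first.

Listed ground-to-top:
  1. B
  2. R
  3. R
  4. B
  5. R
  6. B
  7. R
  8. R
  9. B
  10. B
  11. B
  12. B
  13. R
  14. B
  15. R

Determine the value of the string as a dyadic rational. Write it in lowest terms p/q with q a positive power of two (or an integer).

1 of 15 · B · max L 0 · min R +∞ so 1
2 of 15 · BR · max L 0 · min R 1 so 1/2
3 of 15 · BRR · max L 0 · min R 1/2 so 1/4
4 of 15 · BRRB · max L 1/4 · min R 1/2 so 3/8
5 of 15 · BRRBR · max L 1/4 · min R 3/8 so 5/16
6 of 15 · BRRBRB · max L 5/16 · min R 3/8 so 11/32
7 of 15 · BRRBRBR · max L 5/16 · min R 11/32 so 21/64
8 of 15 · BRRBRBRR · max L 5/16 · min R 21/64 so 41/128
9 of 15 · BRRBRBRRB · max L 41/128 · min R 21/64 so 83/256
10 of 15 · BRRBRBRRBB · max L 83/256 · min R 21/64 so 167/512
11 of 15 · BRRBRBRRBBB · max L 167/512 · min R 21/64 so 335/1024
12 of 15 · BRRBRBRRBBBB · max L 335/1024 · min R 21/64 so 671/2048
13 of 15 · BRRBRBRRBBBBR · max L 335/1024 · min R 671/2048 so 1341/4096
14 of 15 · BRRBRBRRBBBBRB · max L 1341/4096 · min R 671/2048 so 2683/8192
15 of 15 · BRRBRBRRBBBBRBR · max L 1341/4096 · min R 2683/8192 so 5365/16384

5365/16384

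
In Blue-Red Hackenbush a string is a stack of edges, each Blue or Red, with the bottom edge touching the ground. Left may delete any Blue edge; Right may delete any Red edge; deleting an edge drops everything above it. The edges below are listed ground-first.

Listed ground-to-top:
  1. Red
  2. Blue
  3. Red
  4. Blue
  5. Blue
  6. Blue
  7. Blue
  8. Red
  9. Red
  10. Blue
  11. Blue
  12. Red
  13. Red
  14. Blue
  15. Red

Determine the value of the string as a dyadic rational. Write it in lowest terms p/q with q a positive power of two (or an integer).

-8603/16384

step 1: add Red to get R; options L={ · } R={ 0 } so -1
step 2: add Blue to get RB; options L={ -1 } R={ 0 } so -1/2
step 3: add Red to get RBR; options L={ -1 } R={ -1/2, 0 } so -3/4
step 4: add Blue to get RBRB; options L={ -1, -3/4 } R={ -1/2, 0 } so -5/8
step 5: add Blue to get RBRBB; options L={ -1, -3/4, -5/8 } R={ -1/2, 0 } so -9/16
step 6: add Blue to get RBRBBB; options L={ -1, -3/4, -5/8, -9/16 } R={ -1/2, 0 } so -17/32
step 7: add Blue to get RBRBBBB; options L={ -1, -3/4, -5/8, -9/16, -17/32 } R={ -1/2, 0 } so -33/64
step 8: add Red to get RBRBBBBR; options L={ -1, -3/4, -5/8, -9/16, -17/32 } R={ -33/64, -1/2, 0 } so -67/128
step 9: add Red to get RBRBBBBRR; options L={ -1, -3/4, -5/8, -9/16, -17/32 } R={ -67/128, -33/64, -1/2, 0 } so -135/256
step 10: add Blue to get RBRBBBBRRB; options L={ -1, -3/4, -5/8, -9/16, -17/32, -135/256 } R={ -67/128, -33/64, -1/2, 0 } so -269/512
step 11: add Blue to get RBRBBBBRRBB; options L={ -1, -3/4, -5/8, -9/16, -17/32, -135/256, -269/512 } R={ -67/128, -33/64, -1/2, 0 } so -537/1024
step 12: add Red to get RBRBBBBRRBBR; options L={ -1, -3/4, -5/8, -9/16, -17/32, -135/256, -269/512 } R={ -537/1024, -67/128, -33/64, -1/2, 0 } so -1075/2048
step 13: add Red to get RBRBBBBRRBBRR; options L={ -1, -3/4, -5/8, -9/16, -17/32, -135/256, -269/512 } R={ -1075/2048, -537/1024, -67/128, -33/64, -1/2, 0 } so -2151/4096
step 14: add Blue to get RBRBBBBRRBBRRB; options L={ -1, -3/4, -5/8, -9/16, -17/32, -135/256, -269/512, -2151/4096 } R={ -1075/2048, -537/1024, -67/128, -33/64, -1/2, 0 } so -4301/8192
step 15: add Red to get RBRBBBBRRBBRRBR; options L={ -1, -3/4, -5/8, -9/16, -17/32, -135/256, -269/512, -2151/4096 } R={ -4301/8192, -1075/2048, -537/1024, -67/128, -33/64, -1/2, 0 } so -8603/16384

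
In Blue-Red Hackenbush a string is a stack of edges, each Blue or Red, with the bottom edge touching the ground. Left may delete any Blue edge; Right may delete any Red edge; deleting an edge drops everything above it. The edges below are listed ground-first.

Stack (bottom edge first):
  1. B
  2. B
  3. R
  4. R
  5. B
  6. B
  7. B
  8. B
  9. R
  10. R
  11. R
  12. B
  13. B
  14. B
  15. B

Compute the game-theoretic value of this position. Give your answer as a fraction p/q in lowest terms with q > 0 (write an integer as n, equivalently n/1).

v(B) = { 0 | ∅ } => 1
v(BB) = { 0 1 | ∅ } => 2
v(BBR) = { 0 1 | 2 } => 3/2
v(BBRR) = { 0 1 | 3/2 2 } => 5/4
v(BBRRB) = { 0 1 5/4 | 3/2 2 } => 11/8
v(BBRRBB) = { 0 1 5/4 11/8 | 3/2 2 } => 23/16
v(BBRRBBB) = { 0 1 5/4 11/8 23/16 | 3/2 2 } => 47/32
v(BBRRBBBB) = { 0 1 5/4 11/8 23/16 47/32 | 3/2 2 } => 95/64
v(BBRRBBBBR) = { 0 1 5/4 11/8 23/16 47/32 | 95/64 3/2 2 } => 189/128
v(BBRRBBBBRR) = { 0 1 5/4 11/8 23/16 47/32 | 189/128 95/64 3/2 2 } => 377/256
v(BBRRBBBBRRR) = { 0 1 5/4 11/8 23/16 47/32 | 377/256 189/128 95/64 3/2 2 } => 753/512
v(BBRRBBBBRRRB) = { 0 1 5/4 11/8 23/16 47/32 753/512 | 377/256 189/128 95/64 3/2 2 } => 1507/1024
v(BBRRBBBBRRRBB) = { 0 1 5/4 11/8 23/16 47/32 753/512 1507/1024 | 377/256 189/128 95/64 3/2 2 } => 3015/2048
v(BBRRBBBBRRRBBB) = { 0 1 5/4 11/8 23/16 47/32 753/512 1507/1024 3015/2048 | 377/256 189/128 95/64 3/2 2 } => 6031/4096
v(BBRRBBBBRRRBBBB) = { 0 1 5/4 11/8 23/16 47/32 753/512 1507/1024 3015/2048 6031/4096 | 377/256 189/128 95/64 3/2 2 } => 12063/8192

12063/8192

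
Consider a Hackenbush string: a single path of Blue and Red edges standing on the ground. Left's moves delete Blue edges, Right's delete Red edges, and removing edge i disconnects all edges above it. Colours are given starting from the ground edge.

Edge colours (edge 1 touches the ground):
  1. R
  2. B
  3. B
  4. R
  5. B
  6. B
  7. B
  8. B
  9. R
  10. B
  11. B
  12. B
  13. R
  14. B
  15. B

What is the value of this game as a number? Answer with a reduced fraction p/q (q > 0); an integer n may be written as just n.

G_1 [R]  L=[(no moves)]  R=[0]  — -1
G_2 [RB]  L=[-1]  R=[0]  — -1/2
G_3 [RBB]  L=[-1,-1/2]  R=[0]  — -1/4
G_4 [RBBR]  L=[-1,-1/2]  R=[-1/4,0]  — -3/8
G_5 [RBBRB]  L=[-1,-1/2,-3/8]  R=[-1/4,0]  — -5/16
G_6 [RBBRBB]  L=[-1,-1/2,-3/8,-5/16]  R=[-1/4,0]  — -9/32
G_7 [RBBRBBB]  L=[-1,-1/2,-3/8,-5/16,-9/32]  R=[-1/4,0]  — -17/64
G_8 [RBBRBBBB]  L=[-1,-1/2,-3/8,-5/16,-9/32,-17/64]  R=[-1/4,0]  — -33/128
G_9 [RBBRBBBBR]  L=[-1,-1/2,-3/8,-5/16,-9/32,-17/64]  R=[-33/128,-1/4,0]  — -67/256
G_10 [RBBRBBBBRB]  L=[-1,-1/2,-3/8,-5/16,-9/32,-17/64,-67/256]  R=[-33/128,-1/4,0]  — -133/512
G_11 [RBBRBBBBRBB]  L=[-1,-1/2,-3/8,-5/16,-9/32,-17/64,-67/256,-133/512]  R=[-33/128,-1/4,0]  — -265/1024
G_12 [RBBRBBBBRBBB]  L=[-1,-1/2,-3/8,-5/16,-9/32,-17/64,-67/256,-133/512,-265/1024]  R=[-33/128,-1/4,0]  — -529/2048
G_13 [RBBRBBBBRBBBR]  L=[-1,-1/2,-3/8,-5/16,-9/32,-17/64,-67/256,-133/512,-265/1024]  R=[-529/2048,-33/128,-1/4,0]  — -1059/4096
G_14 [RBBRBBBBRBBBRB]  L=[-1,-1/2,-3/8,-5/16,-9/32,-17/64,-67/256,-133/512,-265/1024,-1059/4096]  R=[-529/2048,-33/128,-1/4,0]  — -2117/8192
G_15 [RBBRBBBBRBBBRBB]  L=[-1,-1/2,-3/8,-5/16,-9/32,-17/64,-67/256,-133/512,-265/1024,-1059/4096,-2117/8192]  R=[-529/2048,-33/128,-1/4,0]  — -4233/16384

-4233/16384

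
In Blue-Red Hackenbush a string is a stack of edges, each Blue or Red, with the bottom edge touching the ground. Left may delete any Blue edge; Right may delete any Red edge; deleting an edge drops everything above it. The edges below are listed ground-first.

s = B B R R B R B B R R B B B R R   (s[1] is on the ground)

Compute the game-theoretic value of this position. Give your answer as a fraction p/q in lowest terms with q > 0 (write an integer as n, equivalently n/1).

Recurse on prefixes of the 15-edge string B B R R B R B B R R B B B R R:
1 of 15 · B · max L 0 · min R +∞ gives 1
2 of 15 · BB · max L 1 · min R +∞ gives 2
3 of 15 · BBR · max L 1 · min R 2 gives 3/2
4 of 15 · BBRR · max L 1 · min R 3/2 gives 5/4
5 of 15 · BBRRB · max L 5/4 · min R 3/2 gives 11/8
6 of 15 · BBRRBR · max L 5/4 · min R 11/8 gives 21/16
7 of 15 · BBRRBRB · max L 21/16 · min R 11/8 gives 43/32
8 of 15 · BBRRBRBB · max L 43/32 · min R 11/8 gives 87/64
9 of 15 · BBRRBRBBR · max L 43/32 · min R 87/64 gives 173/128
10 of 15 · BBRRBRBBRR · max L 43/32 · min R 173/128 gives 345/256
11 of 15 · BBRRBRBBRRB · max L 345/256 · min R 173/128 gives 691/512
12 of 15 · BBRRBRBBRRBB · max L 691/512 · min R 173/128 gives 1383/1024
13 of 15 · BBRRBRBBRRBBB · max L 1383/1024 · min R 173/128 gives 2767/2048
14 of 15 · BBRRBRBBRRBBBR · max L 1383/1024 · min R 2767/2048 gives 5533/4096
15 of 15 · BBRRBRBBRRBBBRR · max L 1383/1024 · min R 5533/4096 gives 11065/8192

11065/8192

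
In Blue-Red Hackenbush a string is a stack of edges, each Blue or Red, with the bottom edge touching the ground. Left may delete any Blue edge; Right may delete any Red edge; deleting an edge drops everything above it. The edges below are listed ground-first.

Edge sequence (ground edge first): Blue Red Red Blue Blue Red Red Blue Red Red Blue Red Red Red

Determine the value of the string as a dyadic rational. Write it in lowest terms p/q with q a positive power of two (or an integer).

3217/8192

g_1 [B]  L=[0]  R=[∅]  → 1
g_2 [BR]  L=[0]  R=[1]  → 1/2
g_3 [BRR]  L=[0]  R=[1/2,1]  → 1/4
g_4 [BRRB]  L=[0,1/4]  R=[1/2,1]  → 3/8
g_5 [BRRBB]  L=[0,1/4,3/8]  R=[1/2,1]  → 7/16
g_6 [BRRBBR]  L=[0,1/4,3/8]  R=[7/16,1/2,1]  → 13/32
g_7 [BRRBBRR]  L=[0,1/4,3/8]  R=[13/32,7/16,1/2,1]  → 25/64
g_8 [BRRBBRRB]  L=[0,1/4,3/8,25/64]  R=[13/32,7/16,1/2,1]  → 51/128
g_9 [BRRBBRRBR]  L=[0,1/4,3/8,25/64]  R=[51/128,13/32,7/16,1/2,1]  → 101/256
g_10 [BRRBBRRBRR]  L=[0,1/4,3/8,25/64]  R=[101/256,51/128,13/32,7/16,1/2,1]  → 201/512
g_11 [BRRBBRRBRRB]  L=[0,1/4,3/8,25/64,201/512]  R=[101/256,51/128,13/32,7/16,1/2,1]  → 403/1024
g_12 [BRRBBRRBRRBR]  L=[0,1/4,3/8,25/64,201/512]  R=[403/1024,101/256,51/128,13/32,7/16,1/2,1]  → 805/2048
g_13 [BRRBBRRBRRBRR]  L=[0,1/4,3/8,25/64,201/512]  R=[805/2048,403/1024,101/256,51/128,13/32,7/16,1/2,1]  → 1609/4096
g_14 [BRRBBRRBRRBRRR]  L=[0,1/4,3/8,25/64,201/512]  R=[1609/4096,805/2048,403/1024,101/256,51/128,13/32,7/16,1/2,1]  → 3217/8192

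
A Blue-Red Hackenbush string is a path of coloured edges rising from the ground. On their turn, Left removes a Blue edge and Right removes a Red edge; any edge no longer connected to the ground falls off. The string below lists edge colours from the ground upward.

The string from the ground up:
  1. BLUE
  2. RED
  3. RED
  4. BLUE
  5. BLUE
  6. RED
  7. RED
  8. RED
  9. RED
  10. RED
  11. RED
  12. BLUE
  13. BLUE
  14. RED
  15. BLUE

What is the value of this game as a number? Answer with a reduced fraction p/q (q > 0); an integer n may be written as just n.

6171/16384

Prefix values for BLUE RED RED BLUE BLUE RED RED RED RED RED RED BLUE BLUE RED BLUE via {L|R} + simplicity:
B: Left { 0 }, Right {  } -> simplest 1
BR: Left { 0 }, Right { 1 } -> simplest 1/2
BRR: Left { 0 }, Right { 1/2 1 } -> simplest 1/4
BRRB: Left { 0 1/4 }, Right { 1/2 1 } -> simplest 3/8
BRRBB: Left { 0 1/4 3/8 }, Right { 1/2 1 } -> simplest 7/16
BRRBBR: Left { 0 1/4 3/8 }, Right { 7/16 1/2 1 } -> simplest 13/32
BRRBBRR: Left { 0 1/4 3/8 }, Right { 13/32 7/16 1/2 1 } -> simplest 25/64
BRRBBRRR: Left { 0 1/4 3/8 }, Right { 25/64 13/32 7/16 1/2 1 } -> simplest 49/128
BRRBBRRRR: Left { 0 1/4 3/8 }, Right { 49/128 25/64 13/32 7/16 1/2 1 } -> simplest 97/256
BRRBBRRRRR: Left { 0 1/4 3/8 }, Right { 97/256 49/128 25/64 13/32 7/16 1/2 1 } -> simplest 193/512
BRRBBRRRRRR: Left { 0 1/4 3/8 }, Right { 193/512 97/256 49/128 25/64 13/32 7/16 1/2 1 } -> simplest 385/1024
BRRBBRRRRRRB: Left { 0 1/4 3/8 385/1024 }, Right { 193/512 97/256 49/128 25/64 13/32 7/16 1/2 1 } -> simplest 771/2048
BRRBBRRRRRRBB: Left { 0 1/4 3/8 385/1024 771/2048 }, Right { 193/512 97/256 49/128 25/64 13/32 7/16 1/2 1 } -> simplest 1543/4096
BRRBBRRRRRRBBR: Left { 0 1/4 3/8 385/1024 771/2048 }, Right { 1543/4096 193/512 97/256 49/128 25/64 13/32 7/16 1/2 1 } -> simplest 3085/8192
BRRBBRRRRRRBBRB: Left { 0 1/4 3/8 385/1024 771/2048 3085/8192 }, Right { 1543/4096 193/512 97/256 49/128 25/64 13/32 7/16 1/2 1 } -> simplest 6171/16384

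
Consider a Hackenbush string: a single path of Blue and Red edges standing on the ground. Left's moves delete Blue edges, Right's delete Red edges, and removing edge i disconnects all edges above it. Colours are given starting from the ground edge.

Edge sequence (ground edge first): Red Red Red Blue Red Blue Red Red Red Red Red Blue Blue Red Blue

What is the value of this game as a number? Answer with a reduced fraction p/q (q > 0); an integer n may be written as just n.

-11237/4096

Recurse on prefixes of the 15-edge string Red Red Red Blue Red Blue Red Red Red Red Red Blue Blue Red Blue:
R: Left { · }, Right { 0 } so simplest -1
RR: Left { · }, Right { -1; 0 } so simplest -2
RRR: Left { · }, Right { -2; -1; 0 } so simplest -3
RRRB: Left { -3 }, Right { -2; -1; 0 } so simplest -5/2
RRRBR: Left { -3 }, Right { -5/2; -2; -1; 0 } so simplest -11/4
RRRBRB: Left { -3; -11/4 }, Right { -5/2; -2; -1; 0 } so simplest -21/8
RRRBRBR: Left { -3; -11/4 }, Right { -21/8; -5/2; -2; -1; 0 } so simplest -43/16
RRRBRBRR: Left { -3; -11/4 }, Right { -43/16; -21/8; -5/2; -2; -1; 0 } so simplest -87/32
RRRBRBRRR: Left { -3; -11/4 }, Right { -87/32; -43/16; -21/8; -5/2; -2; -1; 0 } so simplest -175/64
RRRBRBRRRR: Left { -3; -11/4 }, Right { -175/64; -87/32; -43/16; -21/8; -5/2; -2; -1; 0 } so simplest -351/128
RRRBRBRRRRR: Left { -3; -11/4 }, Right { -351/128; -175/64; -87/32; -43/16; -21/8; -5/2; -2; -1; 0 } so simplest -703/256
RRRBRBRRRRRB: Left { -3; -11/4; -703/256 }, Right { -351/128; -175/64; -87/32; -43/16; -21/8; -5/2; -2; -1; 0 } so simplest -1405/512
RRRBRBRRRRRBB: Left { -3; -11/4; -703/256; -1405/512 }, Right { -351/128; -175/64; -87/32; -43/16; -21/8; -5/2; -2; -1; 0 } so simplest -2809/1024
RRRBRBRRRRRBBR: Left { -3; -11/4; -703/256; -1405/512 }, Right { -2809/1024; -351/128; -175/64; -87/32; -43/16; -21/8; -5/2; -2; -1; 0 } so simplest -5619/2048
RRRBRBRRRRRBBRB: Left { -3; -11/4; -703/256; -1405/512; -5619/2048 }, Right { -2809/1024; -351/128; -175/64; -87/32; -43/16; -21/8; -5/2; -2; -1; 0 } so simplest -11237/4096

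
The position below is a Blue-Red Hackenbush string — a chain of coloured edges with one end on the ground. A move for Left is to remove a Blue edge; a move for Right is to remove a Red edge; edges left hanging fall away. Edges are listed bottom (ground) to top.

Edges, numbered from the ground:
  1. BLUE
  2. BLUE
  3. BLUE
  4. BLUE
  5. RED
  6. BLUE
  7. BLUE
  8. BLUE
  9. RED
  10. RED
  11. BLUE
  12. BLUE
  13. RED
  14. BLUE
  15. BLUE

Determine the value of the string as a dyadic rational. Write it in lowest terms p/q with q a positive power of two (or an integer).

7991/2048

Prefix values for BLUE BLUE BLUE BLUE RED BLUE BLUE BLUE RED RED BLUE BLUE RED BLUE BLUE via {L|R} + simplicity:
edge 1 of 15 (BLUE): { 0 | ∅ } ⇒ 1
edge 2 of 15 (BLUE): { 0,1 | ∅ } ⇒ 2
edge 3 of 15 (BLUE): { 0,1,2 | ∅ } ⇒ 3
edge 4 of 15 (BLUE): { 0,1,2,3 | ∅ } ⇒ 4
edge 5 of 15 (RED): { 0,1,2,3 | 4 } ⇒ 7/2
edge 6 of 15 (BLUE): { 0,1,2,3,7/2 | 4 } ⇒ 15/4
edge 7 of 15 (BLUE): { 0,1,2,3,7/2,15/4 | 4 } ⇒ 31/8
edge 8 of 15 (BLUE): { 0,1,2,3,7/2,15/4,31/8 | 4 } ⇒ 63/16
edge 9 of 15 (RED): { 0,1,2,3,7/2,15/4,31/8 | 63/16,4 } ⇒ 125/32
edge 10 of 15 (RED): { 0,1,2,3,7/2,15/4,31/8 | 125/32,63/16,4 } ⇒ 249/64
edge 11 of 15 (BLUE): { 0,1,2,3,7/2,15/4,31/8,249/64 | 125/32,63/16,4 } ⇒ 499/128
edge 12 of 15 (BLUE): { 0,1,2,3,7/2,15/4,31/8,249/64,499/128 | 125/32,63/16,4 } ⇒ 999/256
edge 13 of 15 (RED): { 0,1,2,3,7/2,15/4,31/8,249/64,499/128 | 999/256,125/32,63/16,4 } ⇒ 1997/512
edge 14 of 15 (BLUE): { 0,1,2,3,7/2,15/4,31/8,249/64,499/128,1997/512 | 999/256,125/32,63/16,4 } ⇒ 3995/1024
edge 15 of 15 (BLUE): { 0,1,2,3,7/2,15/4,31/8,249/64,499/128,1997/512,3995/1024 | 999/256,125/32,63/16,4 } ⇒ 7991/2048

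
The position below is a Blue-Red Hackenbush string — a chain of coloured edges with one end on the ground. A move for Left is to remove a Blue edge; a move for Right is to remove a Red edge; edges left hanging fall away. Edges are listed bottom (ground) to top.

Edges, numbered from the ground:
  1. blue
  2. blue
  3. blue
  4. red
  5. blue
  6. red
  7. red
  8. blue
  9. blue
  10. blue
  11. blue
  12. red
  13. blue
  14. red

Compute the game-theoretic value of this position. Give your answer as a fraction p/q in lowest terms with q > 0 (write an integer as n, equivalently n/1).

Build value(s[:k]) for k = 1..14, string s = blue blue blue red blue red red blue blue blue blue red blue red.
value(b) = { 0 |  } ⇒ 1
value(bb) = { 0 1 |  } ⇒ 2
value(bbb) = { 0 1 2 |  } ⇒ 3
value(bbbr) = { 0 1 2 | 3 } ⇒ 5/2
value(bbbrb) = { 0 1 2 5/2 | 3 } ⇒ 11/4
value(bbbrbr) = { 0 1 2 5/2 | 11/4 3 } ⇒ 21/8
value(bbbrbrr) = { 0 1 2 5/2 | 21/8 11/4 3 } ⇒ 41/16
value(bbbrbrrb) = { 0 1 2 5/2 41/16 | 21/8 11/4 3 } ⇒ 83/32
value(bbbrbrrbb) = { 0 1 2 5/2 41/16 83/32 | 21/8 11/4 3 } ⇒ 167/64
value(bbbrbrrbbb) = { 0 1 2 5/2 41/16 83/32 167/64 | 21/8 11/4 3 } ⇒ 335/128
value(bbbrbrrbbbb) = { 0 1 2 5/2 41/16 83/32 167/64 335/128 | 21/8 11/4 3 } ⇒ 671/256
value(bbbrbrrbbbbr) = { 0 1 2 5/2 41/16 83/32 167/64 335/128 | 671/256 21/8 11/4 3 } ⇒ 1341/512
value(bbbrbrrbbbbrb) = { 0 1 2 5/2 41/16 83/32 167/64 335/128 1341/512 | 671/256 21/8 11/4 3 } ⇒ 2683/1024
value(bbbrbrrbbbbrbr) = { 0 1 2 5/2 41/16 83/32 167/64 335/128 1341/512 | 2683/1024 671/256 21/8 11/4 3 } ⇒ 5365/2048

5365/2048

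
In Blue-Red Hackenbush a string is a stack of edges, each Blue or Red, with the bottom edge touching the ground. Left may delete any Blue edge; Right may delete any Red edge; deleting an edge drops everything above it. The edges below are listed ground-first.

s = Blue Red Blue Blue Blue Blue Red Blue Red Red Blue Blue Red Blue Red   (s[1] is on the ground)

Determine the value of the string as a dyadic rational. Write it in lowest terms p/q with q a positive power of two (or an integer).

value_1 [B]  L=[0]  R=[(no moves)]  — 1
value_2 [BR]  L=[0]  R=[1]  — 1/2
value_3 [BRB]  L=[0,1/2]  R=[1]  — 3/4
value_4 [BRBB]  L=[0,1/2,3/4]  R=[1]  — 7/8
value_5 [BRBBB]  L=[0,1/2,3/4,7/8]  R=[1]  — 15/16
value_6 [BRBBBB]  L=[0,1/2,3/4,7/8,15/16]  R=[1]  — 31/32
value_7 [BRBBBBR]  L=[0,1/2,3/4,7/8,15/16]  R=[31/32,1]  — 61/64
value_8 [BRBBBBRB]  L=[0,1/2,3/4,7/8,15/16,61/64]  R=[31/32,1]  — 123/128
value_9 [BRBBBBRBR]  L=[0,1/2,3/4,7/8,15/16,61/64]  R=[123/128,31/32,1]  — 245/256
value_10 [BRBBBBRBRR]  L=[0,1/2,3/4,7/8,15/16,61/64]  R=[245/256,123/128,31/32,1]  — 489/512
value_11 [BRBBBBRBRRB]  L=[0,1/2,3/4,7/8,15/16,61/64,489/512]  R=[245/256,123/128,31/32,1]  — 979/1024
value_12 [BRBBBBRBRRBB]  L=[0,1/2,3/4,7/8,15/16,61/64,489/512,979/1024]  R=[245/256,123/128,31/32,1]  — 1959/2048
value_13 [BRBBBBRBRRBBR]  L=[0,1/2,3/4,7/8,15/16,61/64,489/512,979/1024]  R=[1959/2048,245/256,123/128,31/32,1]  — 3917/4096
value_14 [BRBBBBRBRRBBRB]  L=[0,1/2,3/4,7/8,15/16,61/64,489/512,979/1024,3917/4096]  R=[1959/2048,245/256,123/128,31/32,1]  — 7835/8192
value_15 [BRBBBBRBRRBBRBR]  L=[0,1/2,3/4,7/8,15/16,61/64,489/512,979/1024,3917/4096]  R=[7835/8192,1959/2048,245/256,123/128,31/32,1]  — 15669/16384

15669/16384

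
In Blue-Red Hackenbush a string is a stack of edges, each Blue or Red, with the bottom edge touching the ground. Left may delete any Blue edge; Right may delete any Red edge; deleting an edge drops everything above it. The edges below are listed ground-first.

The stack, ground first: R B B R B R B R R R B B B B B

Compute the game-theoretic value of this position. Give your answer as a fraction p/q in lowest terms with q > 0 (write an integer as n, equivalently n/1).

-5569/16384

1 of 15 · R · max L −∞ · min R 0 gives -1
2 of 15 · RB · max L -1 · min R 0 gives -1/2
3 of 15 · RBB · max L -1/2 · min R 0 gives -1/4
4 of 15 · RBBR · max L -1/2 · min R -1/4 gives -3/8
5 of 15 · RBBRB · max L -3/8 · min R -1/4 gives -5/16
6 of 15 · RBBRBR · max L -3/8 · min R -5/16 gives -11/32
7 of 15 · RBBRBRB · max L -11/32 · min R -5/16 gives -21/64
8 of 15 · RBBRBRBR · max L -11/32 · min R -21/64 gives -43/128
9 of 15 · RBBRBRBRR · max L -11/32 · min R -43/128 gives -87/256
10 of 15 · RBBRBRBRRR · max L -11/32 · min R -87/256 gives -175/512
11 of 15 · RBBRBRBRRRB · max L -175/512 · min R -87/256 gives -349/1024
12 of 15 · RBBRBRBRRRBB · max L -349/1024 · min R -87/256 gives -697/2048
13 of 15 · RBBRBRBRRRBBB · max L -697/2048 · min R -87/256 gives -1393/4096
14 of 15 · RBBRBRBRRRBBBB · max L -1393/4096 · min R -87/256 gives -2785/8192
15 of 15 · RBBRBRBRRRBBBBB · max L -2785/8192 · min R -87/256 gives -5569/16384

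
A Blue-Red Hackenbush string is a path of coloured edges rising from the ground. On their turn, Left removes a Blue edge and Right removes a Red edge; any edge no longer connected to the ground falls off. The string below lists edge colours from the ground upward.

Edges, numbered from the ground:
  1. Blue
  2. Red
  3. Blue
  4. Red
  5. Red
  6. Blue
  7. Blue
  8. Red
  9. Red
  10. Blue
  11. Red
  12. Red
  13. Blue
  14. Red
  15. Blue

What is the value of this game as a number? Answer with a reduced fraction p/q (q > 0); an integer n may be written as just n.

Recurse on prefixes of the 15-edge string Blue Red Blue Red Red Blue Blue Red Red Blue Red Red Blue Red Blue:
val(B) = { 0 | — } → 1
val(BR) = { 0 | 1 } → 1/2
val(BRB) = { 0,1/2 | 1 } → 3/4
val(BRBR) = { 0,1/2 | 3/4,1 } → 5/8
val(BRBRR) = { 0,1/2 | 5/8,3/4,1 } → 9/16
val(BRBRRB) = { 0,1/2,9/16 | 5/8,3/4,1 } → 19/32
val(BRBRRBB) = { 0,1/2,9/16,19/32 | 5/8,3/4,1 } → 39/64
val(BRBRRBBR) = { 0,1/2,9/16,19/32 | 39/64,5/8,3/4,1 } → 77/128
val(BRBRRBBRR) = { 0,1/2,9/16,19/32 | 77/128,39/64,5/8,3/4,1 } → 153/256
val(BRBRRBBRRB) = { 0,1/2,9/16,19/32,153/256 | 77/128,39/64,5/8,3/4,1 } → 307/512
val(BRBRRBBRRBR) = { 0,1/2,9/16,19/32,153/256 | 307/512,77/128,39/64,5/8,3/4,1 } → 613/1024
val(BRBRRBBRRBRR) = { 0,1/2,9/16,19/32,153/256 | 613/1024,307/512,77/128,39/64,5/8,3/4,1 } → 1225/2048
val(BRBRRBBRRBRRB) = { 0,1/2,9/16,19/32,153/256,1225/2048 | 613/1024,307/512,77/128,39/64,5/8,3/4,1 } → 2451/4096
val(BRBRRBBRRBRRBR) = { 0,1/2,9/16,19/32,153/256,1225/2048 | 2451/4096,613/1024,307/512,77/128,39/64,5/8,3/4,1 } → 4901/8192
val(BRBRRBBRRBRRBRB) = { 0,1/2,9/16,19/32,153/256,1225/2048,4901/8192 | 2451/4096,613/1024,307/512,77/128,39/64,5/8,3/4,1 } → 9803/16384

9803/16384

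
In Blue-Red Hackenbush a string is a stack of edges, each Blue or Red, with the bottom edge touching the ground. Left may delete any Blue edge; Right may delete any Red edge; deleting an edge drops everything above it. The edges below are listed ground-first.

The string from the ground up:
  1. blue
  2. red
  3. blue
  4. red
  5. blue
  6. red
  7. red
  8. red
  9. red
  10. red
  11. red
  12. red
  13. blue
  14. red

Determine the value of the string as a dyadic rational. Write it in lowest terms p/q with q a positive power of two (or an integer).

5125/8192

val_1 [b]  L=[0]  R=[·]  gives 1
val_2 [br]  L=[0]  R=[1]  gives 1/2
val_3 [brb]  L=[0, 1/2]  R=[1]  gives 3/4
val_4 [brbr]  L=[0, 1/2]  R=[3/4, 1]  gives 5/8
val_5 [brbrb]  L=[0, 1/2, 5/8]  R=[3/4, 1]  gives 11/16
val_6 [brbrbr]  L=[0, 1/2, 5/8]  R=[11/16, 3/4, 1]  gives 21/32
val_7 [brbrbrr]  L=[0, 1/2, 5/8]  R=[21/32, 11/16, 3/4, 1]  gives 41/64
val_8 [brbrbrrr]  L=[0, 1/2, 5/8]  R=[41/64, 21/32, 11/16, 3/4, 1]  gives 81/128
val_9 [brbrbrrrr]  L=[0, 1/2, 5/8]  R=[81/128, 41/64, 21/32, 11/16, 3/4, 1]  gives 161/256
val_10 [brbrbrrrrr]  L=[0, 1/2, 5/8]  R=[161/256, 81/128, 41/64, 21/32, 11/16, 3/4, 1]  gives 321/512
val_11 [brbrbrrrrrr]  L=[0, 1/2, 5/8]  R=[321/512, 161/256, 81/128, 41/64, 21/32, 11/16, 3/4, 1]  gives 641/1024
val_12 [brbrbrrrrrrr]  L=[0, 1/2, 5/8]  R=[641/1024, 321/512, 161/256, 81/128, 41/64, 21/32, 11/16, 3/4, 1]  gives 1281/2048
val_13 [brbrbrrrrrrrb]  L=[0, 1/2, 5/8, 1281/2048]  R=[641/1024, 321/512, 161/256, 81/128, 41/64, 21/32, 11/16, 3/4, 1]  gives 2563/4096
val_14 [brbrbrrrrrrrbr]  L=[0, 1/2, 5/8, 1281/2048]  R=[2563/4096, 641/1024, 321/512, 161/256, 81/128, 41/64, 21/32, 11/16, 3/4, 1]  gives 5125/8192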